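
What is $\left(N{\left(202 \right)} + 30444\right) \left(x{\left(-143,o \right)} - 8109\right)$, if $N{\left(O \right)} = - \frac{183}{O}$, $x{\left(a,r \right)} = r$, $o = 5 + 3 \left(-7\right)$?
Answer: $- \frac{49964728125}{202} \approx -2.4735 \cdot 10^{8}$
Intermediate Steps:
$o = -16$ ($o = 5 - 21 = -16$)
$\left(N{\left(202 \right)} + 30444\right) \left(x{\left(-143,o \right)} - 8109\right) = \left(- \frac{183}{202} + 30444\right) \left(-16 - 8109\right) = \left(\left(-183\right) \frac{1}{202} + 30444\right) \left(-8125\right) = \left(- \frac{183}{202} + 30444\right) \left(-8125\right) = \frac{6149505}{202} \left(-8125\right) = - \frac{49964728125}{202}$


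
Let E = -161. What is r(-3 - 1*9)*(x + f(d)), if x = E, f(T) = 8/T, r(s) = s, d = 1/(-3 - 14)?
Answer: 3564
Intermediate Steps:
d = -1/17 (d = 1/(-17) = -1/17 ≈ -0.058824)
x = -161
r(-3 - 1*9)*(x + f(d)) = (-3 - 1*9)*(-161 + 8/(-1/17)) = (-3 - 9)*(-161 + 8*(-17)) = -12*(-161 - 136) = -12*(-297) = 3564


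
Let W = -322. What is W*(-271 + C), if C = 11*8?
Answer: 58926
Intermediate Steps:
C = 88
W*(-271 + C) = -322*(-271 + 88) = -322*(-183) = 58926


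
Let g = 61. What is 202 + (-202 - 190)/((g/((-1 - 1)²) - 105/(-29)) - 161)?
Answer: 3375846/16487 ≈ 204.76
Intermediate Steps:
202 + (-202 - 190)/((g/((-1 - 1)²) - 105/(-29)) - 161) = 202 + (-202 - 190)/((61/((-1 - 1)²) - 105/(-29)) - 161) = 202 - 392/((61/((-2)²) - 105*(-1/29)) - 161) = 202 - 392/((61/4 + 105/29) - 161) = 202 - 392/(2189/116 - 161) = 202 - 392/(-16487/116) = 202 - 392*(-116/16487) = 202 + 45472/16487 = 3375846/16487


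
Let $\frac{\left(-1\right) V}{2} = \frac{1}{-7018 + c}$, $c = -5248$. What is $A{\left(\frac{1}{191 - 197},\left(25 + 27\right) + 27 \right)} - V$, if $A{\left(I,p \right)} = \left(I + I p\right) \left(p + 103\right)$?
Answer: $- \frac{44648243}{18399} \approx -2426.7$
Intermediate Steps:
$A{\left(I,p \right)} = \left(103 + p\right) \left(I + I p\right)$ ($A{\left(I,p \right)} = \left(I + I p\right) \left(103 + p\right) = \left(103 + p\right) \left(I + I p\right)$)
$V = \frac{1}{6133}$ ($V = - \frac{2}{-7018 - 5248} = - \frac{2}{-12266} = \left(-2\right) \left(- \frac{1}{12266}\right) = \frac{1}{6133} \approx 0.00016305$)
$A{\left(\frac{1}{191 - 197},\left(25 + 27\right) + 27 \right)} - V = \frac{103 + \left(\left(25 + 27\right) + 27\right)^{2} + 104 \left(\left(25 + 27\right) + 27\right)}{191 - 197} - \frac{1}{6133} = \frac{103 + \left(52 + 27\right)^{2} + 104 \left(52 + 27\right)}{-6} - \frac{1}{6133} = - \frac{103 + 79^{2} + 104 \cdot 79}{6} - \frac{1}{6133} = - \frac{103 + 6241 + 8216}{6} - \frac{1}{6133} = \left(- \frac{1}{6}\right) 14560 - \frac{1}{6133} = - \frac{7280}{3} - \frac{1}{6133} = - \frac{44648243}{18399}$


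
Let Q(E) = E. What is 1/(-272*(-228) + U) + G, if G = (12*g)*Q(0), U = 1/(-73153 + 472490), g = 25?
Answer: 399337/24765283393 ≈ 1.6125e-5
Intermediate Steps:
U = 1/399337 ≈ 2.5042e-6
G = 0 (G = (12*25)*0 = 300*0 = 0)
1/(-272*(-228) + U) + G = 1/(-272*(-228) + 1/399337) + 0 = 1/(62016 + 1/399337) + 0 = 1/(24765283393/399337) + 0 = 399337/24765283393 + 0 = 399337/24765283393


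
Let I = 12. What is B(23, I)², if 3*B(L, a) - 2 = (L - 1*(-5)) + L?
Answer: 2809/9 ≈ 312.11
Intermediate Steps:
B(L, a) = 7/3 + 2*L/3 (B(L, a) = ⅔ + ((L - 1*(-5)) + L)/3 = ⅔ + ((L + 5) + L)/3 = ⅔ + ((5 + L) + L)/3 = ⅔ + (5 + 2*L)/3 = ⅔ + (5/3 + 2*L/3) = 7/3 + 2*L/3)
B(23, I)² = (7/3 + (⅔)*23)² = (7/3 + 46/3)² = (53/3)² = 2809/9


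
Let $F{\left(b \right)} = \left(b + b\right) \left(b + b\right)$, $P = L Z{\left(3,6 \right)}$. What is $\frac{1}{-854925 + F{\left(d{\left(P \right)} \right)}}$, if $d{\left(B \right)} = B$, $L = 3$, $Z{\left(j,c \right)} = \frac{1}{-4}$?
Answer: $- \frac{4}{3419691} \approx -1.1697 \cdot 10^{-6}$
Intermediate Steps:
$Z{\left(j,c \right)} = - \frac{1}{4}$
$P = - \frac{3}{4}$ ($P = 3 \left(- \frac{1}{4}\right) = - \frac{3}{4} \approx -0.75$)
$F{\left(b \right)} = 4 b^{2}$ ($F{\left(b \right)} = 2 b 2 b = 4 b^{2}$)
$\frac{1}{-854925 + F{\left(d{\left(P \right)} \right)}} = \frac{1}{-854925 + 4 \left(- \frac{3}{4}\right)^{2}} = \frac{1}{-854925 + 4 \cdot \frac{9}{16}} = \frac{1}{-854925 + \frac{9}{4}} = \frac{1}{- \frac{3419691}{4}} = - \frac{4}{3419691}$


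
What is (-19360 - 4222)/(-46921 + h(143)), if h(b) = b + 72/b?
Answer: 1686113/3344591 ≈ 0.50413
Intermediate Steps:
(-19360 - 4222)/(-46921 + h(143)) = (-19360 - 4222)/(-46921 + (143 + 72/143)) = -23582/(-46921 + (143 + 72*(1/143))) = -23582/(-46921 + (143 + 72/143)) = -23582/(-46921 + 20521/143) = -23582/(-6689182/143) = -23582*(-143/6689182) = 1686113/3344591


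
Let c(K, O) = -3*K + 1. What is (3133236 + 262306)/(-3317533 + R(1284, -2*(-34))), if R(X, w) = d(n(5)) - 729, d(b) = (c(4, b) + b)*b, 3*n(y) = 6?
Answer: -1697771/1659140 ≈ -1.0233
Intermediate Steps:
c(K, O) = 1 - 3*K
n(y) = 2 (n(y) = (1/3)*6 = 2)
d(b) = b*(-11 + b) (d(b) = ((1 - 3*4) + b)*b = ((1 - 12) + b)*b = (-11 + b)*b = b*(-11 + b))
R(X, w) = -747 (R(X, w) = 2*(-11 + 2) - 729 = 2*(-9) - 729 = -18 - 729 = -747)
(3133236 + 262306)/(-3317533 + R(1284, -2*(-34))) = (3133236 + 262306)/(-3317533 - 747) = 3395542/(-3318280) = 3395542*(-1/3318280) = -1697771/1659140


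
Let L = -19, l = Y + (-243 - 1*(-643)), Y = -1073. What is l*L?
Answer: 12787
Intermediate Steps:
l = -673 (l = -1073 + (-243 - 1*(-643)) = -1073 + (-243 + 643) = -1073 + 400 = -673)
l*L = -673*(-19) = 12787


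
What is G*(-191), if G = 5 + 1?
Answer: -1146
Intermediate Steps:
G = 6
G*(-191) = 6*(-191) = -1146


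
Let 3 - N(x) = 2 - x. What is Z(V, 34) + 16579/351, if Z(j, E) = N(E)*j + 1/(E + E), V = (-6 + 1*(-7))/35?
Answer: 817439/23868 ≈ 34.248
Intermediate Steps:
N(x) = 1 + x (N(x) = 3 - (2 - x) = 3 + (-2 + x) = 1 + x)
V = -13/35 (V = (-6 - 7)*(1/35) = -13*1/35 = -13/35 ≈ -0.37143)
Z(j, E) = 1/(2*E) + j*(1 + E) (Z(j, E) = (1 + E)*j + 1/(E + E) = j*(1 + E) + 1/(2*E) = 1/(2*E) + j*(1 + E))
Z(V, 34) + 16579/351 = (-13/35 + (½)/34 + 34*(-13/35)) + 16579/351 = (-13/35 + (½)*(1/34) - 442/35) + 16579*(1/351) = (-13/35 + 1/68 - 442/35) + 16579/351 = -883/68 + 16579/351 = 817439/23868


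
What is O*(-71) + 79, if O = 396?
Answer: -28037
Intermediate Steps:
O*(-71) + 79 = 396*(-71) + 79 = -28116 + 79 = -28037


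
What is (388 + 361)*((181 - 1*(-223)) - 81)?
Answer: 241927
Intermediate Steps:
(388 + 361)*((181 - 1*(-223)) - 81) = 749*((181 + 223) - 81) = 749*(404 - 81) = 749*323 = 241927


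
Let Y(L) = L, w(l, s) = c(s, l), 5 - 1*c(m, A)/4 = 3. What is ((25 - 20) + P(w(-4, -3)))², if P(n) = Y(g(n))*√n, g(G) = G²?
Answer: 32793 + 1280*√2 ≈ 34603.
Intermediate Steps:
c(m, A) = 8 (c(m, A) = 20 - 4*3 = 20 - 12 = 8)
w(l, s) = 8
P(n) = n^(5/2) (P(n) = n²*√n = n^(5/2))
((25 - 20) + P(w(-4, -3)))² = ((25 - 20) + 8^(5/2))² = (5 + 128*√2)²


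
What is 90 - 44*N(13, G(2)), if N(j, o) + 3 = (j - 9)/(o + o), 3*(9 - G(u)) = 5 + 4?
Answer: 622/3 ≈ 207.33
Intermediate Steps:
G(u) = 6 (G(u) = 9 - (5 + 4)/3 = 9 - ⅓*9 = 9 - 3 = 6)
N(j, o) = -3 + (-9 + j)/(2*o) (N(j, o) = -3 + (j - 9)/(o + o) = -3 + (-9 + j)/((2*o)) = -3 + (-9 + j)*(1/(2*o)) = -3 + (-9 + j)/(2*o))
90 - 44*N(13, G(2)) = 90 - 22*(-9 + 13 - 6*6)/6 = 90 - 22*(-9 + 13 - 36)/6 = 90 - 22*(-32)/6 = 90 - 44*(-8/3) = 90 + 352/3 = 622/3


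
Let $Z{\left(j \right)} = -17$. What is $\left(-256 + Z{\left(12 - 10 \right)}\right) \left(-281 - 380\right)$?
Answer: $180453$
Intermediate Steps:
$\left(-256 + Z{\left(12 - 10 \right)}\right) \left(-281 - 380\right) = \left(-256 - 17\right) \left(-281 - 380\right) = \left(-273\right) \left(-661\right) = 180453$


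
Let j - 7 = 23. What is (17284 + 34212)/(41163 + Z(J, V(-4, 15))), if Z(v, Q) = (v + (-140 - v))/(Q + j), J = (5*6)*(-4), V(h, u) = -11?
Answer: 978424/781957 ≈ 1.2513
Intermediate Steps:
J = -120 (J = 30*(-4) = -120)
j = 30 (j = 7 + 23 = 30)
Z(v, Q) = -140/(30 + Q) (Z(v, Q) = (v + (-140 - v))/(Q + 30) = -140/(30 + Q))
(17284 + 34212)/(41163 + Z(J, V(-4, 15))) = (17284 + 34212)/(41163 - 140/(30 - 11)) = 51496/(41163 - 140/19) = 51496/(781957/19) = 51496*(19/781957) = 978424/781957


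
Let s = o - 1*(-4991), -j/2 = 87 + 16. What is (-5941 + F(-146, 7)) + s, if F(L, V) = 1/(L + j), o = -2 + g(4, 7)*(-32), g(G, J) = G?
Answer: -380161/352 ≈ -1080.0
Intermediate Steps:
j = -206 (j = -2*(87 + 16) = -2*103 = -206)
o = -130 (o = -2 + 4*(-32) = -2 - 128 = -130)
F(L, V) = 1/(-206 + L) (F(L, V) = 1/(L - 206) = 1/(-206 + L))
s = 4861 (s = -130 - 1*(-4991) = -130 + 4991 = 4861)
(-5941 + F(-146, 7)) + s = (-5941 + 1/(-206 - 146)) + 4861 = (-5941 + 1/(-352)) + 4861 = (-5941 - 1/352) + 4861 = -2091233/352 + 4861 = -380161/352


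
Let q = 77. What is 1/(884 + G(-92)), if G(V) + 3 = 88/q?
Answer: 7/6175 ≈ 0.0011336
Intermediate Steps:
G(V) = -13/7 (G(V) = -3 + 88/77 = -3 + 88*(1/77) = -3 + 8/7 = -13/7)
1/(884 + G(-92)) = 1/(884 - 13/7) = 1/(6175/7) = 7/6175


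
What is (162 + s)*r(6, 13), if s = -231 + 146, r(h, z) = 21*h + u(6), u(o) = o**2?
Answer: 12474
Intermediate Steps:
r(h, z) = 36 + 21*h (r(h, z) = 21*h + 6**2 = 21*h + 36 = 36 + 21*h)
s = -85
(162 + s)*r(6, 13) = (162 - 85)*(36 + 21*6) = 77*(36 + 126) = 77*162 = 12474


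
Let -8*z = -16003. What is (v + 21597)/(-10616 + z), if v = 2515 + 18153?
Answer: -67624/13785 ≈ -4.9056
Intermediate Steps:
z = 16003/8 (z = -⅛*(-16003) = 16003/8 ≈ 2000.4)
v = 20668
(v + 21597)/(-10616 + z) = (20668 + 21597)/(-10616 + 16003/8) = 42265/(-68925/8) = 42265*(-8/68925) = -67624/13785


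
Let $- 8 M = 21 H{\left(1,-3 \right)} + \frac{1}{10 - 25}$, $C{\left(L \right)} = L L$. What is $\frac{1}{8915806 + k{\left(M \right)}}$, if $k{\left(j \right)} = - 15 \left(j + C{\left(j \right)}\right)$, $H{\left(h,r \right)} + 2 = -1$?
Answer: $\frac{240}{2139541331} \approx 1.1217 \cdot 10^{-7}$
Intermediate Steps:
$C{\left(L \right)} = L^{2}$
$H{\left(h,r \right)} = -3$ ($H{\left(h,r \right)} = -2 - 1 = -3$)
$M = \frac{473}{60}$ ($M = - \frac{21 \left(-3\right) + \frac{1}{10 - 25}}{8} = - \frac{-63 + \frac{1}{-15}}{8} = - \frac{-63 - \frac{1}{15}}{8} = \left(- \frac{1}{8}\right) \left(- \frac{946}{15}\right) = \frac{473}{60} \approx 7.8833$)
$k{\left(j \right)} = - 15 j - 15 j^{2}$ ($k{\left(j \right)} = - 15 \left(j + j^{2}\right) = - 15 j - 15 j^{2}$)
$\frac{1}{8915806 + k{\left(M \right)}} = \frac{1}{8915806 + 15 \cdot \frac{473}{60} \left(-1 - \frac{473}{60}\right)} = \frac{1}{8915806 + 15 \cdot \frac{473}{60} \left(- \frac{533}{60}\right)} = \frac{1}{8915806 - \frac{252109}{240}} = \frac{1}{\frac{2139541331}{240}} = \frac{240}{2139541331}$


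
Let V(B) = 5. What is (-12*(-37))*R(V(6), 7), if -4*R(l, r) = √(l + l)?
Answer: -111*√10 ≈ -351.01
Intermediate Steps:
R(l, r) = -√2*√l/4 (R(l, r) = -√(l + l)/4 = -√2*√l/4)
(-12*(-37))*R(V(6), 7) = (-12*(-37))*(-√2*√5/4) = 444*(-√10/4) = -111*√10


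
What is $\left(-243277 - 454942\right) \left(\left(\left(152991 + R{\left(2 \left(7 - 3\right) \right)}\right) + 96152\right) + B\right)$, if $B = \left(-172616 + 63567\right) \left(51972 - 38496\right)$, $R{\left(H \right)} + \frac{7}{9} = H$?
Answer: $\frac{9233008262459516}{9} \approx 1.0259 \cdot 10^{15}$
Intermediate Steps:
$R{\left(H \right)} = - \frac{7}{9} + H$
$B = -1469544324$ ($B = \left(-109049\right) 13476 = -1469544324$)
$\left(-243277 - 454942\right) \left(\left(\left(152991 + R{\left(2 \left(7 - 3\right) \right)}\right) + 96152\right) + B\right) = \left(-243277 - 454942\right) \left(\left(\left(152991 - \left(\frac{7}{9} - 2 \left(7 - 3\right)\right)\right) + 96152\right) - 1469544324\right) = - 698219 \left(\left(\left(152991 + \left(- \frac{7}{9} + 2 \cdot 4\right)\right) + 96152\right) - 1469544324\right) = - 698219 \left(\left(\left(152991 + \left(- \frac{7}{9} + 8\right)\right) + 96152\right) - 1469544324\right) = - 698219 \left(\left(\left(152991 + \frac{65}{9}\right) + 96152\right) - 1469544324\right) = - 698219 \left(\left(\frac{1376984}{9} + 96152\right) - 1469544324\right) = - 698219 \left(\frac{2242352}{9} - 1469544324\right) = \left(-698219\right) \left(- \frac{13223656564}{9}\right) = \frac{9233008262459516}{9}$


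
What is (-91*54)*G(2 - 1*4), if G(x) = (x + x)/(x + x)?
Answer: -4914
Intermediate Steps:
G(x) = 1 (G(x) = (2*x)/((2*x)) = (2*x)*(1/(2*x)) = 1)
(-91*54)*G(2 - 1*4) = -91*54*1 = -4914*1 = -4914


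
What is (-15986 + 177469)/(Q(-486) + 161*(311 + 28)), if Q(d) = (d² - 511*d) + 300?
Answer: 161483/539421 ≈ 0.29936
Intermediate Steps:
Q(d) = 300 + d² - 511*d
(-15986 + 177469)/(Q(-486) + 161*(311 + 28)) = (-15986 + 177469)/((300 + (-486)² - 511*(-486)) + 161*(311 + 28)) = 161483/((300 + 236196 + 248346) + 161*339) = 161483/(484842 + 54579) = 161483/539421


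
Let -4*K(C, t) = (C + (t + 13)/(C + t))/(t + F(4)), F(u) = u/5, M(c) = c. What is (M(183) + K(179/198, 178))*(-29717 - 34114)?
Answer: -97656910429597879/8360394768 ≈ -1.1681e+7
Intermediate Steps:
F(u) = u/5 (F(u) = u*(1/5) = u/5)
K(C, t) = -(C + (13 + t)/(C + t))/(4*(4/5 + t)) (K(C, t) = -(C + (t + 13)/(C + t))/(4*(t + (1/5)*4)) = -(C + (13 + t)/(C + t))/(4*(t + 4/5)) = -(C + (13 + t)/(C + t))/(4*(4/5 + t)))
(M(183) + K(179/198, 178))*(-29717 - 34114) = (183 + 5*(-13 - 1*178 - (179/198)**2 - 1*179/198*178)/(4*(4*(179/198) + 4*178 + 5*178**2 + 5*(179/198)*178)))*(-29717 - 34114) = (183 + 5*(-13 - 178 - (179*(1/198))**2 - 1*179*(1/198)*178)/(4*(4*(179*(1/198)) + 712 + 5*31684 + 5*(179*(1/198))*178)))*(-63831) = (183 + 5*(-13 - 178 - (179/198)**2 - 1*179/198*178)/(4*(4*(179/198) + 712 + 158420 + 5*(179/198)*178)))*(-63831) = (183 + 5*(-13 - 178 - 1*32041/39204 - 15931/99)/(4*(358/99 + 712 + 158420 + 79655/99)))*(-63831) = (183 + 5*(-13 - 178 - 32041/39204 - 15931/99)/(4*(5278027/33)))*(-63831) = (183 + (5/4)*(33/5278027)*(-13828681/39204))*(-63831) = (183 - 69143405/25081184304)*(-63831) = (4589787584227/25081184304)*(-63831) = -97656910429597879/8360394768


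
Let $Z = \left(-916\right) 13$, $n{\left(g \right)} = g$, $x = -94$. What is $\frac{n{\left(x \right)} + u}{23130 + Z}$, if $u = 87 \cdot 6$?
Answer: $\frac{214}{5611} \approx 0.038139$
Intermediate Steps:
$u = 522$
$Z = -11908$
$\frac{n{\left(x \right)} + u}{23130 + Z} = \frac{-94 + 522}{23130 - 11908} = \frac{428}{11222} = 428 \cdot \frac{1}{11222} = \frac{214}{5611}$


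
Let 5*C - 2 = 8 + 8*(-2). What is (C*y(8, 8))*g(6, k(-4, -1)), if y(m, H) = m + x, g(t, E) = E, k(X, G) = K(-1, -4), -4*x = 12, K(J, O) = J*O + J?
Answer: -18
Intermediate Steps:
K(J, O) = J + J*O
x = -3 (x = -¼*12 = -3)
k(X, G) = 3 (k(X, G) = -(1 - 4) = -1*(-3) = 3)
y(m, H) = -3 + m (y(m, H) = m - 3 = -3 + m)
C = -6/5 (C = ⅖ + (8 + 8*(-2))/5 = ⅖ + (8 - 16)/5 = ⅖ + (⅕)*(-8) = ⅖ - 8/5 = -6/5 ≈ -1.2000)
(C*y(8, 8))*g(6, k(-4, -1)) = -6*(-3 + 8)/5*3 = -6/5*5*3 = -6*3 = -18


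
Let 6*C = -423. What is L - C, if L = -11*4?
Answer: 53/2 ≈ 26.500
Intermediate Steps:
C = -141/2 (C = (1/6)*(-423) = -141/2 ≈ -70.500)
L = -44
L - C = -44 - 1*(-141/2) = -44 + 141/2 = 53/2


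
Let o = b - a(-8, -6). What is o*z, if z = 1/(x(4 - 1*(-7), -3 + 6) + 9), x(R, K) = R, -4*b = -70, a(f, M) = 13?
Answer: 9/40 ≈ 0.22500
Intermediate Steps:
b = 35/2 (b = -¼*(-70) = 35/2 ≈ 17.500)
o = 9/2 (o = 35/2 - 1*13 = 35/2 - 13 = 9/2 ≈ 4.5000)
z = 1/20 (z = 1/((4 - 1*(-7)) + 9) = 1/((4 + 7) + 9) = 1/(11 + 9) = 1/20 ≈ 0.050000)
o*z = (9/2)*(1/20) = 9/40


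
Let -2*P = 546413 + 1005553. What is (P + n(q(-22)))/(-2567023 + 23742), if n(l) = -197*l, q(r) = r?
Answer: 771649/2543281 ≈ 0.30341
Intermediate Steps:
P = -775983 (P = -(546413 + 1005553)/2 = -½*1551966 = -775983)
(P + n(q(-22)))/(-2567023 + 23742) = (-775983 - 197*(-22))/(-2567023 + 23742) = (-775983 + 4334)/(-2543281) = -771649*(-1/2543281) = 771649/2543281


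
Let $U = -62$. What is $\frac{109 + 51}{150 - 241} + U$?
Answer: $- \frac{5802}{91} \approx -63.758$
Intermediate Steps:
$\frac{109 + 51}{150 - 241} + U = \frac{109 + 51}{150 - 241} - 62 = \frac{160}{-91} - 62 = 160 \left(- \frac{1}{91}\right) - 62 = - \frac{160}{91} - 62 = - \frac{5802}{91}$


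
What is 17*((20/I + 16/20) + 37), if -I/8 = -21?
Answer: 135371/210 ≈ 644.62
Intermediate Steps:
I = 168 (I = -8*(-21) = 168)
17*((20/I + 16/20) + 37) = 17*((20/168 + 16/20) + 37) = 17*((20*(1/168) + 16*(1/20)) + 37) = 17*((5/42 + 4/5) + 37) = 17*(193/210 + 37) = 17*(7963/210) = 135371/210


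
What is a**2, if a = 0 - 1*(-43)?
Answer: 1849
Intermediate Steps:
a = 43 (a = 0 + 43 = 43)
a**2 = 43**2 = 1849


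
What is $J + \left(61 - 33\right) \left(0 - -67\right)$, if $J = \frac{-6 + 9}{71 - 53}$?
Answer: $\frac{11257}{6} \approx 1876.2$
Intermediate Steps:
$J = \frac{1}{6}$ ($J = \frac{3}{18} = 3 \cdot \frac{1}{18} = \frac{1}{6} \approx 0.16667$)
$J + \left(61 - 33\right) \left(0 - -67\right) = \frac{1}{6} + \left(61 - 33\right) \left(0 - -67\right) = \frac{1}{6} + \left(61 - 33\right) \left(0 + 67\right) = \frac{1}{6} + 28 \cdot 67 = \frac{1}{6} + 1876 = \frac{11257}{6}$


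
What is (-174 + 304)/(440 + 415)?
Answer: 26/171 ≈ 0.15205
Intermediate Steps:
(-174 + 304)/(440 + 415) = 130/855 = 130*(1/855) = 26/171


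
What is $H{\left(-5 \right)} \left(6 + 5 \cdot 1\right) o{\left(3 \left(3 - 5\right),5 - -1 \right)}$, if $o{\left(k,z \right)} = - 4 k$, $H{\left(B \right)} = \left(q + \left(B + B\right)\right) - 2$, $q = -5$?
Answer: $-4488$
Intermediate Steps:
$H{\left(B \right)} = -7 + 2 B$ ($H{\left(B \right)} = \left(-5 + \left(B + B\right)\right) - 2 = \left(-5 + 2 B\right) - 2 = -7 + 2 B$)
$H{\left(-5 \right)} \left(6 + 5 \cdot 1\right) o{\left(3 \left(3 - 5\right),5 - -1 \right)} = \left(-7 + 2 \left(-5\right)\right) \left(6 + 5 \cdot 1\right) \left(- 4 \cdot 3 \left(3 - 5\right)\right) = \left(-7 - 10\right) \left(6 + 5\right) \left(- 4 \cdot 3 \left(-2\right)\right) = \left(-17\right) 11 \left(\left(-4\right) \left(-6\right)\right) = \left(-187\right) 24 = -4488$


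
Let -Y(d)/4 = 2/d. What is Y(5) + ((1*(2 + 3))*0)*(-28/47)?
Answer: -8/5 ≈ -1.6000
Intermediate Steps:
Y(d) = -8/d
Y(5) + ((1*(2 + 3))*0)*(-28/47) = -8/5 + ((1*(2 + 3))*0)*(-28/47) = -8*⅕ + ((1*5)*0)*(-28*1/47) = -8/5 + (5*0)*(-28/47) = -8/5 + 0*(-28/47) = -8/5 + 0 = -8/5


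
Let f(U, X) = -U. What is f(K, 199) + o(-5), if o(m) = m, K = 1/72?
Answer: -361/72 ≈ -5.0139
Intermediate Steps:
K = 1/72 ≈ 0.013889
f(K, 199) + o(-5) = -1*1/72 - 5 = -1/72 - 5 = -361/72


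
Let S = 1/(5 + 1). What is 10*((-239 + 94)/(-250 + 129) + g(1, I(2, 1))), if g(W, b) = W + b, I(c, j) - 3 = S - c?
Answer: 12215/363 ≈ 33.650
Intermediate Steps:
S = ⅙ (S = 1/6 = ⅙ ≈ 0.16667)
I(c, j) = 19/6 - c (I(c, j) = 3 + (⅙ - c) = 19/6 - c)
10*((-239 + 94)/(-250 + 129) + g(1, I(2, 1))) = 10*((-239 + 94)/(-250 + 129) + (1 + (19/6 - 1*2))) = 10*(-145/(-121) + (1 + (19/6 - 2))) = 10*(-145*(-1/121) + (1 + 7/6)) = 10*(145/121 + 13/6) = 10*(2443/726) = 12215/363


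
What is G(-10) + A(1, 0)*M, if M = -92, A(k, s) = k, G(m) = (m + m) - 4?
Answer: -116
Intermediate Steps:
G(m) = -4 + 2*m (G(m) = 2*m - 4 = -4 + 2*m)
G(-10) + A(1, 0)*M = (-4 + 2*(-10)) + 1*(-92) = (-4 - 20) - 92 = -24 - 92 = -116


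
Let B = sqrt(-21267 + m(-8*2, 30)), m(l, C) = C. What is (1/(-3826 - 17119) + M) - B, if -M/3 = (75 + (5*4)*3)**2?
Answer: -1145167876/20945 - I*sqrt(21237) ≈ -54675.0 - 145.73*I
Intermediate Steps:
B = I*sqrt(21237) (B = sqrt(-21267 + 30) = sqrt(-21237) = I*sqrt(21237) ≈ 145.73*I)
M = -54675 (M = -3*(75 + (5*4)*3)**2 = -3*(75 + 20*3)**2 = -3*(75 + 60)**2 = -3*135**2 = -3*18225 = -54675)
(1/(-3826 - 17119) + M) - B = (1/(-3826 - 17119) - 54675) - I*sqrt(21237) = (1/(-20945) - 54675) - I*sqrt(21237) = (-1/20945 - 54675) - I*sqrt(21237) = -1145167876/20945 - I*sqrt(21237)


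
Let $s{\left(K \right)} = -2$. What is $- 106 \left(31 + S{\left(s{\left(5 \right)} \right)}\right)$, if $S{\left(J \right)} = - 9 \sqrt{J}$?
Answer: $-3286 + 954 i \sqrt{2} \approx -3286.0 + 1349.2 i$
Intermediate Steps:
$- 106 \left(31 + S{\left(s{\left(5 \right)} \right)}\right) = - 106 \left(31 - 9 \sqrt{-2}\right) = - 106 \left(31 - 9 i \sqrt{2}\right) = -3286 + 954 i \sqrt{2}$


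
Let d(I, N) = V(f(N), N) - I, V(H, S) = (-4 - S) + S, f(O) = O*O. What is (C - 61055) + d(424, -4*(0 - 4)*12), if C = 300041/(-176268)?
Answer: -10837785485/176268 ≈ -61485.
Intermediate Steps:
f(O) = O²
V(H, S) = -4
C = -300041/176268 (C = 300041*(-1/176268) = -300041/176268 ≈ -1.7022)
d(I, N) = -4 - I
(C - 61055) + d(424, -4*(0 - 4)*12) = (-300041/176268 - 61055) + (-4 - 1*424) = -10762342781/176268 + (-4 - 424) = -10762342781/176268 - 428 = -10837785485/176268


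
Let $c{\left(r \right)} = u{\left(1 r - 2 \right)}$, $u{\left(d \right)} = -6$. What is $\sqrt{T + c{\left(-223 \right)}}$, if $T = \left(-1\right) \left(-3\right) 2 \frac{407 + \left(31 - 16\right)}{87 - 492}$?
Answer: $\frac{i \sqrt{24810}}{45} \approx 3.5003 i$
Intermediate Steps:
$c{\left(r \right)} = -6$
$T = - \frac{844}{135}$ ($T = 3 \cdot 2 \frac{407 + \left(31 - 16\right)}{-405} = 6 \left(407 + 15\right) \left(- \frac{1}{405}\right) = 6 \cdot 422 \left(- \frac{1}{405}\right) = 6 \left(- \frac{422}{405}\right) = - \frac{844}{135} \approx -6.2519$)
$\sqrt{T + c{\left(-223 \right)}} = \sqrt{- \frac{844}{135} - 6} = \sqrt{- \frac{1654}{135}} = \frac{i \sqrt{24810}}{45}$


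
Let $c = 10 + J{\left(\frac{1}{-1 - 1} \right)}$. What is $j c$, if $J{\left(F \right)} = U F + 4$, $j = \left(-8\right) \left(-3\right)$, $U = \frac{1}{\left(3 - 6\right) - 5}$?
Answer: $\frac{675}{2} \approx 337.5$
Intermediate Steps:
$U = - \frac{1}{8}$ ($U = \frac{1}{\left(3 - 6\right) - 5} = \frac{1}{-3 - 5} = \frac{1}{-8} = - \frac{1}{8} \approx -0.125$)
$j = 24$
$J{\left(F \right)} = 4 - \frac{F}{8}$ ($J{\left(F \right)} = - \frac{F}{8} + 4 = 4 - \frac{F}{8}$)
$c = \frac{225}{16}$ ($c = 10 + \left(4 - \frac{1}{8 \left(-1 - 1\right)}\right) = 10 + \left(4 - \frac{1}{8 \left(-2\right)}\right) = 10 + \left(4 - - \frac{1}{16}\right) = 10 + \left(4 + \frac{1}{16}\right) = 10 + \frac{65}{16} = \frac{225}{16} \approx 14.063$)
$j c = 24 \cdot \frac{225}{16} = \frac{675}{2}$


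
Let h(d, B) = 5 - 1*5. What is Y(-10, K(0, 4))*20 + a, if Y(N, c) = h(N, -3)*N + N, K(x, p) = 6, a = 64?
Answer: -136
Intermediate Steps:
h(d, B) = 0 (h(d, B) = 5 - 5 = 0)
Y(N, c) = N (Y(N, c) = 0*N + N = 0 + N = N)
Y(-10, K(0, 4))*20 + a = -10*20 + 64 = -200 + 64 = -136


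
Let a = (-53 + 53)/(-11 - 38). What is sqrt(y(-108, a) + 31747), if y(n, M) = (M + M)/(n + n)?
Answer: sqrt(31747) ≈ 178.18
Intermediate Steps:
a = 0 (a = 0/(-49) = 0*(-1/49) = 0)
y(n, M) = M/n (y(n, M) = (2*M)/((2*n)) = (2*M)*(1/(2*n)) = M/n)
sqrt(y(-108, a) + 31747) = sqrt(0/(-108) + 31747) = sqrt(0*(-1/108) + 31747) = sqrt(0 + 31747) = sqrt(31747)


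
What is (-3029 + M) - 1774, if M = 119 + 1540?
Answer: -3144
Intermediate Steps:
M = 1659
(-3029 + M) - 1774 = (-3029 + 1659) - 1774 = -1370 - 1774 = -3144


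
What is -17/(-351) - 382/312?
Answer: -127/108 ≈ -1.1759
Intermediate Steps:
-17/(-351) - 382/312 = -17*(-1/351) - 382*1/312 = 17/351 - 191/156 = -127/108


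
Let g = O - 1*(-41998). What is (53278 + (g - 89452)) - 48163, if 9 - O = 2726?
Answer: -45056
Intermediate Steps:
O = -2717 (O = 9 - 1*2726 = 9 - 2726 = -2717)
g = 39281 (g = -2717 - 1*(-41998) = -2717 + 41998 = 39281)
(53278 + (g - 89452)) - 48163 = (53278 + (39281 - 89452)) - 48163 = (53278 - 50171) - 48163 = 3107 - 48163 = -45056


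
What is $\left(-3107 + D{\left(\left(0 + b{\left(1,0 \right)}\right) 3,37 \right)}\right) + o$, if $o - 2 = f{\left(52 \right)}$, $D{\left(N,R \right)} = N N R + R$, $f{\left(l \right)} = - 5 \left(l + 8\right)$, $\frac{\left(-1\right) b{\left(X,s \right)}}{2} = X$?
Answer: $-2036$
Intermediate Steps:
$b{\left(X,s \right)} = - 2 X$
$f{\left(l \right)} = -40 - 5 l$ ($f{\left(l \right)} = - 5 \left(8 + l\right) = -40 - 5 l$)
$D{\left(N,R \right)} = R + R N^{2}$ ($D{\left(N,R \right)} = N^{2} R + R = R N^{2} + R = R + R N^{2}$)
$o = -298$ ($o = 2 - 300 = -298$)
$\left(-3107 + D{\left(\left(0 + b{\left(1,0 \right)}\right) 3,37 \right)}\right) + o = \left(-3107 + 37 \left(1 + \left(\left(0 - 2\right) 3\right)^{2}\right)\right) - 298 = \left(-3107 + 37 \left(1 + \left(\left(-2\right) 3\right)^{2}\right)\right) - 298 = \left(-3107 + 37 \left(1 + \left(-6\right)^{2}\right)\right) - 298 = \left(-3107 + 37 \left(1 + 36\right)\right) - 298 = \left(-3107 + 37 \cdot 37\right) - 298 = \left(-3107 + 1369\right) - 298 = -1738 - 298 = -2036$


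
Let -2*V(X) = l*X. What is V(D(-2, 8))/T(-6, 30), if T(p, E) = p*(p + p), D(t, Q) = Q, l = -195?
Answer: 65/6 ≈ 10.833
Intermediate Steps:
V(X) = 195*X/2 (V(X) = -(-195)*X/2 = 195*X/2)
T(p, E) = 2*p**2 (T(p, E) = p*(2*p) = 2*p**2)
V(D(-2, 8))/T(-6, 30) = ((195/2)*8)/((2*(-6)**2)) = 780/((2*36)) = 780/72 = 780*(1/72) = 65/6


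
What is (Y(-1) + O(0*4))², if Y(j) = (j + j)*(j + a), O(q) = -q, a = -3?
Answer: 64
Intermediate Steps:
Y(j) = 2*j*(-3 + j) (Y(j) = (j + j)*(j - 3) = (2*j)*(-3 + j) = 2*j*(-3 + j))
(Y(-1) + O(0*4))² = (2*(-1)*(-3 - 1) - 0*4)² = (2*(-1)*(-4) - 1*0)² = (8 + 0)² = 8² = 64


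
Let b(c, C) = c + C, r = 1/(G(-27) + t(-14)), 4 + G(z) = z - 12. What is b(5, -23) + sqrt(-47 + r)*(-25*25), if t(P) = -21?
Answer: -18 - 625*I*sqrt(3009)/8 ≈ -18.0 - 4285.5*I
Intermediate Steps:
G(z) = -16 + z (G(z) = -4 + (z - 12) = -4 + (-12 + z) = -16 + z)
r = -1/64 (r = 1/((-16 - 27) - 21) = 1/(-43 - 21) = 1/(-64) = -1/64 ≈ -0.015625)
b(c, C) = C + c
b(5, -23) + sqrt(-47 + r)*(-25*25) = (-23 + 5) + sqrt(-47 - 1/64)*(-25*25) = -18 + sqrt(-3009/64)*(-625) = -18 + (I*sqrt(3009)/8)*(-625) = -18 - 625*I*sqrt(3009)/8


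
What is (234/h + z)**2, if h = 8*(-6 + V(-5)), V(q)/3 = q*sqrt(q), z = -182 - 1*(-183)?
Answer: (-1240*sqrt(5) + 1039*I)/(16*(20*sqrt(5) + 121*I)) ≈ 0.0064562 + 1.4346*I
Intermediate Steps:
z = 1 (z = -182 + 183 = 1)
V(q) = 3*q**(3/2) (V(q) = 3*(q*sqrt(q)) = 3*q**(3/2))
h = -48 - 120*I*sqrt(5) (h = 8*(-6 + 3*(-5)**(3/2)) = 8*(-6 + 3*(-5*I*sqrt(5))) = 8*(-6 - 15*I*sqrt(5)) = -48 - 120*I*sqrt(5) ≈ -48.0 - 268.33*I)
(234/h + z)**2 = (234/(-48 - 120*I*sqrt(5)) + 1)**2 = (1 + 234/(-48 - 120*I*sqrt(5)))**2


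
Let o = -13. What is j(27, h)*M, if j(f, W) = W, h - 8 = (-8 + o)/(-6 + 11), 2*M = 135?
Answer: 513/2 ≈ 256.50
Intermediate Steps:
M = 135/2 (M = (1/2)*135 = 135/2 ≈ 67.500)
h = 19/5 (h = 8 + (-8 - 13)/(-6 + 11) = 8 - 21/5 = 19/5 ≈ 3.8000)
j(27, h)*M = (19/5)*(135/2) = 513/2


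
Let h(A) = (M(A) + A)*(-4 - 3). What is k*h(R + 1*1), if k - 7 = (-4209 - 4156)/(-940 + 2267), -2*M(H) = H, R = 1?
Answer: -6468/1327 ≈ -4.8742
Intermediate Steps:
M(H) = -H/2
h(A) = -7*A/2 (h(A) = (-A/2 + A)*(-4 - 3) = (A/2)*(-7) = -7*A/2)
k = 924/1327 (k = 7 + (-4209 - 4156)/(-940 + 2267) = 7 - 8365/1327 = 924/1327 ≈ 0.69631)
k*h(R + 1*1) = 924*(-7*(1 + 1*1)/2)/1327 = 924*(-7*(1 + 1)/2)/1327 = 924*(-7/2*2)/1327 = (924/1327)*(-7) = -6468/1327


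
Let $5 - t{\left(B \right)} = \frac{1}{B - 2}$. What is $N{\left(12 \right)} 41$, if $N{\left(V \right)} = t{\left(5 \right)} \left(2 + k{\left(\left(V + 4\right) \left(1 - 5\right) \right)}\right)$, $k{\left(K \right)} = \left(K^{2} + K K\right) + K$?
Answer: $1555540$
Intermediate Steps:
$k{\left(K \right)} = K + 2 K^{2}$ ($k{\left(K \right)} = \left(K^{2} + K^{2}\right) + K = 2 K^{2} + K = K + 2 K^{2}$)
$t{\left(B \right)} = 5 - \frac{1}{-2 + B}$ ($t{\left(B \right)} = 5 - \frac{1}{B - 2} = 5 - \frac{1}{-2 + B}$)
$N{\left(V \right)} = \frac{28}{3} + \frac{14 \left(-31 - 8 V\right) \left(-16 - 4 V\right)}{3}$ ($N{\left(V \right)} = \frac{-11 + 5 \cdot 5}{-2 + 5} \left(2 + \left(V + 4\right) \left(1 - 5\right) \left(1 + 2 \left(V + 4\right) \left(1 - 5\right)\right)\right) = \frac{-11 + 25}{3} \left(2 + \left(4 + V\right) \left(-4\right) \left(1 + 2 \left(4 + V\right) \left(-4\right)\right)\right) = \frac{1}{3} \cdot 14 \left(2 + \left(-16 - 4 V\right) \left(1 + 2 \left(-16 - 4 V\right)\right)\right) = \frac{14 \left(2 + \left(-16 - 4 V\right) \left(1 - \left(32 + 8 V\right)\right)\right)}{3} = \frac{14 \left(2 + \left(-16 - 4 V\right) \left(-31 - 8 V\right)\right)}{3} = \frac{14 \left(2 + \left(-31 - 8 V\right) \left(-16 - 4 V\right)\right)}{3} = \frac{28}{3} + \frac{14 \left(-31 - 8 V\right) \left(-16 - 4 V\right)}{3}$)
$N{\left(12 \right)} 41 = \left(2324 + 1176 \cdot 12 + \frac{448 \cdot 12^{2}}{3}\right) 41 = \left(2324 + 14112 + \frac{448}{3} \cdot 144\right) 41 = \left(2324 + 14112 + 21504\right) 41 = 37940 \cdot 41 = 1555540$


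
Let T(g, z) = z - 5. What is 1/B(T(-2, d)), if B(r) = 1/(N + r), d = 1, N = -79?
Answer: -83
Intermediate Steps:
T(g, z) = -5 + z
B(r) = 1/(-79 + r)
1/B(T(-2, d)) = 1/(1/(-79 + (-5 + 1))) = 1/(1/(-79 - 4)) = 1/(1/(-83)) = 1/(-1/83) = -83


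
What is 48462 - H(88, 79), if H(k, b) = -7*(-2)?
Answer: 48448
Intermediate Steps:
H(k, b) = 14
48462 - H(88, 79) = 48462 - 1*14 = 48462 - 14 = 48448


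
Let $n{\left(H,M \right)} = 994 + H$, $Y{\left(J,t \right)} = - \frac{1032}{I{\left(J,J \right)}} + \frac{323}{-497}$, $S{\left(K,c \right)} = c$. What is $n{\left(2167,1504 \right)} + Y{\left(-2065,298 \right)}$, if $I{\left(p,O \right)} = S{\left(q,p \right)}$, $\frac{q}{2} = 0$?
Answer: $\frac{463428002}{146615} \approx 3160.9$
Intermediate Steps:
$q = 0$ ($q = 2 \cdot 0 = 0$)
$I{\left(p,O \right)} = p$
$Y{\left(J,t \right)} = - \frac{323}{497} - \frac{1032}{J}$ ($Y{\left(J,t \right)} = - \frac{1032}{J} + \frac{323}{-497} = - \frac{1032}{J} + 323 \left(- \frac{1}{497}\right) = - \frac{1032}{J} - \frac{323}{497} = - \frac{323}{497} - \frac{1032}{J}$)
$n{\left(2167,1504 \right)} + Y{\left(-2065,298 \right)} = \left(994 + 2167\right) - \left(\frac{323}{497} + \frac{1032}{-2065}\right) = 3161 - \frac{22013}{146615} = \frac{463428002}{146615}$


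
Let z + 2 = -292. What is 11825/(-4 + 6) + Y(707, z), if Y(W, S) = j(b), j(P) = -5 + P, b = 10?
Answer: 11835/2 ≈ 5917.5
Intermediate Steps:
z = -294 (z = -2 - 292 = -294)
Y(W, S) = 5 (Y(W, S) = -5 + 10 = 5)
11825/(-4 + 6) + Y(707, z) = 11825/(-4 + 6) + 5 = 11825/2 + 5 = 11835/2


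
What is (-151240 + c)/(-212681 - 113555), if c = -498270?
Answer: 324755/163118 ≈ 1.9909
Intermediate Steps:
(-151240 + c)/(-212681 - 113555) = (-151240 - 498270)/(-212681 - 113555) = -649510/(-326236) = -649510*(-1/326236) = 324755/163118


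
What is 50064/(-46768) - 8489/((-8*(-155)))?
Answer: -28693307/3624520 ≈ -7.9164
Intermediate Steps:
50064/(-46768) - 8489/((-8*(-155))) = 50064*(-1/46768) - 8489/1240 = -3129/2923 - 8489*1/1240 = -3129/2923 - 8489/1240 = -28693307/3624520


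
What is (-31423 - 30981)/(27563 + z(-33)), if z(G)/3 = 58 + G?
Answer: -31202/13819 ≈ -2.2579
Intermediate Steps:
z(G) = 174 + 3*G (z(G) = 3*(58 + G) = 174 + 3*G)
(-31423 - 30981)/(27563 + z(-33)) = (-31423 - 30981)/(27563 + (174 + 3*(-33))) = -62404/(27563 + (174 - 99)) = -62404/(27563 + 75) = -62404/27638 = -62404*1/27638 = -31202/13819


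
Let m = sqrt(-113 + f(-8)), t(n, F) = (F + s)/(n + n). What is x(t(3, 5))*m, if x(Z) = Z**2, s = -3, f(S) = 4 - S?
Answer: I*sqrt(101)/9 ≈ 1.1167*I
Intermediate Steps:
t(n, F) = (-3 + F)/(2*n) (t(n, F) = (F - 3)/(n + n) = (-3 + F)/((2*n)) = (-3 + F)*(1/(2*n)) = (-3 + F)/(2*n))
m = I*sqrt(101) (m = sqrt(-113 + (4 - 1*(-8))) = sqrt(-113 + (4 + 8)) = sqrt(-113 + 12) = sqrt(-101) = I*sqrt(101) ≈ 10.05*I)
x(t(3, 5))*m = ((1/2)*(-3 + 5)/3)**2*(I*sqrt(101)) = ((1/2)*(1/3)*2)**2*(I*sqrt(101)) = (1/3)**2*(I*sqrt(101)) = (I*sqrt(101))/9 = I*sqrt(101)/9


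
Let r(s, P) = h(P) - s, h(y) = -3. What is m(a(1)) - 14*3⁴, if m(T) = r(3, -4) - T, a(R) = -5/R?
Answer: -1135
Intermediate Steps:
r(s, P) = -3 - s
m(T) = -6 - T (m(T) = (-3 - 1*3) - T = (-3 - 3) - T = -6 - T)
m(a(1)) - 14*3⁴ = (-6 - (-5)/1) - 14*3⁴ = (-6 - (-5)) - 14*81 = (-6 - 1*(-5)) - 1134 = (-6 + 5) - 1134 = -1 - 1134 = -1135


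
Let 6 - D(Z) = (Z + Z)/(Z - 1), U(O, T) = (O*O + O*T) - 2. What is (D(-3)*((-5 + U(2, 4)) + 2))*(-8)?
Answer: -252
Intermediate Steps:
U(O, T) = -2 + O**2 + O*T (U(O, T) = (O**2 + O*T) - 2 = -2 + O**2 + O*T)
D(Z) = 6 - 2*Z/(-1 + Z) (D(Z) = 6 - (Z + Z)/(Z - 1) = 6 - 2*Z/(-1 + Z))
(D(-3)*((-5 + U(2, 4)) + 2))*(-8) = ((2*(-3 + 2*(-3))/(-1 - 3))*((-5 + (-2 + 2**2 + 2*4)) + 2))*(-8) = ((2*(-3 - 6)/(-4))*((-5 + (-2 + 4 + 8)) + 2))*(-8) = ((2*(-1/4)*(-9))*((-5 + 10) + 2))*(-8) = (9*(5 + 2)/2)*(-8) = ((9/2)*7)*(-8) = (63/2)*(-8) = -252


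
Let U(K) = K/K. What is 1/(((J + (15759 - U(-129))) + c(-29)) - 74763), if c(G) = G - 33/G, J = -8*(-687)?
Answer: -29/1552569 ≈ -1.8679e-5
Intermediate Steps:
U(K) = 1
J = 5496
1/(((J + (15759 - U(-129))) + c(-29)) - 74763) = 1/(((5496 + (15759 - 1*1)) + (-29 - 33/(-29))) - 74763) = 1/(((5496 + (15759 - 1)) + (-29 - 33*(-1/29))) - 74763) = 1/(((5496 + 15758) + (-29 + 33/29)) - 74763) = 1/((21254 - 808/29) - 74763) = 1/(615558/29 - 74763) = 1/(-1552569/29) = -29/1552569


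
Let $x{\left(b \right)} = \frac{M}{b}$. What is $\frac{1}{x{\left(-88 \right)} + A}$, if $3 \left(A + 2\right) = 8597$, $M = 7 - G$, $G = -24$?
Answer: $\frac{264}{755915} \approx 0.00034925$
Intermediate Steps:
$M = 31$ ($M = 7 - -24 = 7 + 24 = 31$)
$x{\left(b \right)} = \frac{31}{b}$
$A = \frac{8591}{3}$ ($A = -2 + \frac{1}{3} \cdot 8597 = -2 + \frac{8597}{3} = \frac{8591}{3} \approx 2863.7$)
$\frac{1}{x{\left(-88 \right)} + A} = \frac{1}{\frac{31}{-88} + \frac{8591}{3}} = \frac{1}{31 \left(- \frac{1}{88}\right) + \frac{8591}{3}} = \frac{1}{- \frac{31}{88} + \frac{8591}{3}} = \frac{1}{\frac{755915}{264}} = \frac{264}{755915}$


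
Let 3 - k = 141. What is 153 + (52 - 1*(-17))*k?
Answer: -9369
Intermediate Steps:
k = -138 (k = 3 - 1*141 = 3 - 141 = -138)
153 + (52 - 1*(-17))*k = 153 + (52 - 1*(-17))*(-138) = 153 + (52 + 17)*(-138) = 153 + 69*(-138) = 153 - 9522 = -9369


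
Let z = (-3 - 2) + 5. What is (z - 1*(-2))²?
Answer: 4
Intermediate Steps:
z = 0 (z = -5 + 5 = 0)
(z - 1*(-2))² = (0 - 1*(-2))² = (0 + 2)² = 2² = 4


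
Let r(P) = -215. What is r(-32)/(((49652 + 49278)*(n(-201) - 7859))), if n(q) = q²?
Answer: -43/643876012 ≈ -6.6783e-8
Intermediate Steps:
r(-32)/(((49652 + 49278)*(n(-201) - 7859))) = -215*1/((49652 + 49278)*((-201)² - 7859)) = -215*1/(98930*(40401 - 7859)) = -215/(98930*32542) = -215/3219380060 = -215*1/3219380060 = -43/643876012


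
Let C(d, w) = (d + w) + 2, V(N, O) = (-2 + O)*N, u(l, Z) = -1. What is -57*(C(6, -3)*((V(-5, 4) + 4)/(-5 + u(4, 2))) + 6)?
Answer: -627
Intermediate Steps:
V(N, O) = N*(-2 + O)
C(d, w) = 2 + d + w
-57*(C(6, -3)*((V(-5, 4) + 4)/(-5 + u(4, 2))) + 6) = -57*((2 + 6 - 3)*((-5*(-2 + 4) + 4)/(-5 - 1)) + 6) = -57*(5*((-5*2 + 4)/(-6)) + 6) = -57*(5*((-10 + 4)*(-⅙)) + 6) = -57*(5*(-6*(-⅙)) + 6) = -57*(5*1 + 6) = -57*(5 + 6) = -57*11 = -627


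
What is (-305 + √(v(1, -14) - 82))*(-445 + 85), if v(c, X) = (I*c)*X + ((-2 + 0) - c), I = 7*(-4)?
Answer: 109800 - 360*√307 ≈ 1.0349e+5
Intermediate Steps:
I = -28
v(c, X) = -2 - c - 28*X*c (v(c, X) = (-28*c)*X + ((-2 + 0) - c) = -28*X*c + (-2 - c) = -2 - c - 28*X*c)
(-305 + √(v(1, -14) - 82))*(-445 + 85) = (-305 + √((-2 - 1*1 - 28*(-14)*1) - 82))*(-445 + 85) = (-305 + √((-2 - 1 + 392) - 82))*(-360) = (-305 + √(389 - 82))*(-360) = (-305 + √307)*(-360) = 109800 - 360*√307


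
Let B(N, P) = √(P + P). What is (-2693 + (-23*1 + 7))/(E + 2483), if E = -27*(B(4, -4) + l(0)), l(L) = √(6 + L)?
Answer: 2709/(-2483 + 27*√6 + 54*I*√2) ≈ -1.1198 - 0.035382*I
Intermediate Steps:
B(N, P) = √2*√P (B(N, P) = √(2*P) = √2*√P)
E = -27*√6 - 54*I*√2 (E = -27*(√2*√(-4) + √(6 + 0)) = -27*(√2*(2*I) + √6) = -27*(2*I*√2 + √6) = -27*(√6 + 2*I*√2) = -27*√6 - 54*I*√2 ≈ -66.136 - 76.368*I)
(-2693 + (-23*1 + 7))/(E + 2483) = (-2693 + (-23*1 + 7))/((-27*√6 - 54*I*√2) + 2483) = (-2693 + (-23 + 7))/(2483 - 27*√6 - 54*I*√2) = (-2693 - 16)/(2483 - 27*√6 - 54*I*√2) = -2709/(2483 - 27*√6 - 54*I*√2)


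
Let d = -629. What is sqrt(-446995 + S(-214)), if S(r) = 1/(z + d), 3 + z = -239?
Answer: I*sqrt(339108734666)/871 ≈ 668.58*I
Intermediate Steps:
z = -242 (z = -3 - 239 = -242)
S(r) = -1/871 (S(r) = 1/(-242 - 629) = 1/(-871) = -1/871)
sqrt(-446995 + S(-214)) = sqrt(-446995 - 1/871) = sqrt(-389332646/871) = I*sqrt(339108734666)/871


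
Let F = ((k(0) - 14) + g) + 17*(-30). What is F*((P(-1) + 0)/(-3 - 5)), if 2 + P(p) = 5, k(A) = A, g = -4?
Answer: 198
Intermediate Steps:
P(p) = 3 (P(p) = -2 + 5 = 3)
F = -528 (F = ((0 - 14) - 4) + 17*(-30) = (-14 - 4) - 510 = -18 - 510 = -528)
F*((P(-1) + 0)/(-3 - 5)) = -528*(3 + 0)/(-3 - 5) = -1584/(-8) = -1584*(-1)/8 = -528*(-3/8) = 198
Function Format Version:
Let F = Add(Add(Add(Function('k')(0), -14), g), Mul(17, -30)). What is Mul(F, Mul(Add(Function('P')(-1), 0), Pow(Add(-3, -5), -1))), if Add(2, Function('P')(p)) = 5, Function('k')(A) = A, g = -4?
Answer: 198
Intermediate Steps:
Function('P')(p) = 3 (Function('P')(p) = Add(-2, 5) = 3)
F = -528 (F = Add(Add(Add(0, -14), -4), Mul(17, -30)) = Add(Add(-14, -4), -510) = Add(-18, -510) = -528)
Mul(F, Mul(Add(Function('P')(-1), 0), Pow(Add(-3, -5), -1))) = Mul(-528, Mul(Add(3, 0), Pow(Add(-3, -5), -1))) = Mul(-528, Mul(3, Pow(-8, -1))) = Mul(-528, Mul(3, Rational(-1, 8))) = Mul(-528, Rational(-3, 8)) = 198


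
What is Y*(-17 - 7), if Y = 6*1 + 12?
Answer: -432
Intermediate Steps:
Y = 18 (Y = 6 + 12 = 18)
Y*(-17 - 7) = 18*(-17 - 7) = 18*(-24) = -432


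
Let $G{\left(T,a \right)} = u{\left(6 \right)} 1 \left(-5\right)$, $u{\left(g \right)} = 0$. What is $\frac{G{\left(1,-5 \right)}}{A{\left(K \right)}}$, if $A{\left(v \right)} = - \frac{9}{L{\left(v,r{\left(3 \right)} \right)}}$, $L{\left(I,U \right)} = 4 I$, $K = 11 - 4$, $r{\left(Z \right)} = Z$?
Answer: $0$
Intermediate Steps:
$G{\left(T,a \right)} = 0$ ($G{\left(T,a \right)} = 0 \cdot 1 \left(-5\right) = 0 \left(-5\right) = 0$)
$K = 7$
$A{\left(v \right)} = - \frac{9}{4 v}$
$\frac{G{\left(1,-5 \right)}}{A{\left(K \right)}} = \frac{0}{\left(- \frac{9}{4}\right) \frac{1}{7}} = \frac{0}{- \frac{9}{28}} = 0 \left(- \frac{28}{9}\right) = 0$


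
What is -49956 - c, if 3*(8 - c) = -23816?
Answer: -173708/3 ≈ -57903.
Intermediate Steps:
c = 23840/3 (c = 8 - ⅓*(-23816) = 8 + 23816/3 = 23840/3 ≈ 7946.7)
-49956 - c = -49956 - 1*23840/3 = -49956 - 23840/3 = -173708/3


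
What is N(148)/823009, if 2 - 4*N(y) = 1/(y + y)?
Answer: 591/974442656 ≈ 6.0650e-7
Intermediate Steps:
N(y) = ½ - 1/(8*y) (N(y) = ½ - 1/(4*(y + y)) = ½ - 1/(2*y)/4 = ½ - 1/(8*y))
N(148)/823009 = ((⅛)*(-1 + 4*148)/148)/823009 = ((⅛)*(1/148)*(-1 + 592))*(1/823009) = ((⅛)*(1/148)*591)*(1/823009) = (591/1184)*(1/823009) = 591/974442656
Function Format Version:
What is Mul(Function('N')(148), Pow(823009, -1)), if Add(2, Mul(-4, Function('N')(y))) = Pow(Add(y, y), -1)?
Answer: Rational(591, 974442656) ≈ 6.0650e-7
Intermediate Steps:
Function('N')(y) = Add(Rational(1, 2), Mul(Rational(-1, 8), Pow(y, -1))) (Function('N')(y) = Add(Rational(1, 2), Mul(Rational(-1, 4), Pow(Add(y, y), -1))) = Add(Rational(1, 2), Mul(Rational(-1, 4), Pow(Mul(2, y), -1))) = Add(Rational(1, 2), Mul(Rational(-1, 4), Mul(Rational(1, 2), Pow(y, -1)))) = Add(Rational(1, 2), Mul(Rational(-1, 8), Pow(y, -1))))
Mul(Function('N')(148), Pow(823009, -1)) = Mul(Mul(Rational(1, 8), Pow(148, -1), Add(-1, Mul(4, 148))), Pow(823009, -1)) = Mul(Mul(Rational(1, 8), Rational(1, 148), Add(-1, 592)), Rational(1, 823009)) = Mul(Mul(Rational(1, 8), Rational(1, 148), 591), Rational(1, 823009)) = Mul(Rational(591, 1184), Rational(1, 823009)) = Rational(591, 974442656)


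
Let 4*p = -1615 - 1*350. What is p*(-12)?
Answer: 5895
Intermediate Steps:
p = -1965/4 (p = (-1615 - 1*350)/4 = (-1615 - 350)/4 = (¼)*(-1965) = -1965/4 ≈ -491.25)
p*(-12) = -1965/4*(-12) = 5895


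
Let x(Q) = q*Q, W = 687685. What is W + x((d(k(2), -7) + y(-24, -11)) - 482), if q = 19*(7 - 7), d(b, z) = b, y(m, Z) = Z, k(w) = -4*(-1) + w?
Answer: 687685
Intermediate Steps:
k(w) = 4 + w
q = 0 (q = 19*0 = 0)
x(Q) = 0 (x(Q) = 0*Q = 0)
W + x((d(k(2), -7) + y(-24, -11)) - 482) = 687685 + 0 = 687685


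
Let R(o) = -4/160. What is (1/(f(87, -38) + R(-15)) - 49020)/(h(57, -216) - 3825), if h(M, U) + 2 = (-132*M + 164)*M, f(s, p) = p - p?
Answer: 49060/423347 ≈ 0.11589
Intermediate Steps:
R(o) = -1/40 (R(o) = -4*1/160 = -1/40)
f(s, p) = 0
h(M, U) = -2 + M*(164 - 132*M) (h(M, U) = -2 + (-132*M + 164)*M = -2 + (164 - 132*M)*M = -2 + M*(164 - 132*M))
(1/(f(87, -38) + R(-15)) - 49020)/(h(57, -216) - 3825) = (1/(0 - 1/40) - 49020)/((-2 - 132*57² + 164*57) - 3825) = (1/(-1/40) - 49020)/((-2 - 132*3249 + 9348) - 3825) = (-40 - 49020)/((-2 - 428868 + 9348) - 3825) = -49060/(-419522 - 3825) = -49060/(-423347) = -49060*(-1/423347) = 49060/423347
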